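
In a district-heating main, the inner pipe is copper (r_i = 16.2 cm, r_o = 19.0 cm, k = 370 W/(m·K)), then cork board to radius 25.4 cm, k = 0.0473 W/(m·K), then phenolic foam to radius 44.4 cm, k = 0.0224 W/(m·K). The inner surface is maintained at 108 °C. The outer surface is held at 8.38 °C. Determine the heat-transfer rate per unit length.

Q' = 20.1 W/m

Series thermal resistances, inner to outer:
  R'_copper = ln(0.190/0.162)/(2πk) = 0.1594/(2π·370) = 6.858×10^-5 m·K/W
  R'_cork board = ln(0.254/0.190)/(2πk) = 0.2903/(2π·0.0473) = 0.9768 m·K/W
  R'_phenolic foam = ln(0.444/0.254)/(2πk) = 0.5585/(2π·0.0224) = 3.968 m·K/W
ΣR = 6.858×10^-5 + 0.9768 + 3.968 = 4.945 m·K/W
Q' = ΔT/ΣR = (108 °C − 8.38 °C)/4.945 = 20.1 W/m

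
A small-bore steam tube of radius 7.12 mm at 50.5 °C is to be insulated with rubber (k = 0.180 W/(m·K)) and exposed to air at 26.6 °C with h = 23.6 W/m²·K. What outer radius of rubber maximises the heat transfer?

For a cylinder, r_cr = k_ins/h = 0.180/23.6 = 0.00763 m = 0.763 cm

r_cr = 0.763 cm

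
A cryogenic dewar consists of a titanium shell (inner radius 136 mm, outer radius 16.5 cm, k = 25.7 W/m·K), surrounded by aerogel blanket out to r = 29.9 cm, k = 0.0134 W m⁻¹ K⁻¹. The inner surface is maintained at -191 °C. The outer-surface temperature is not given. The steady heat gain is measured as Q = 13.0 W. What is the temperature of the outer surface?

Series resistances:
  R_titanium = (1/0.136 − 1/0.165)/(4πk) = 1.292/(4π·25.7) = 0.004002 K/W
  R_aerogel blanket = (1/0.165 − 1/0.299)/(4πk) = 2.716/(4π·0.0134) = 16.13 K/W
ΣR = 16.13 K/W
ΔT = Q·ΣR = 13.0 × 16.13 = 209.7 K
Heat flows inward, so T_out = T_in + ΔT = -191 + 209.7 = 18.7 °C

T_out = 18.7 °C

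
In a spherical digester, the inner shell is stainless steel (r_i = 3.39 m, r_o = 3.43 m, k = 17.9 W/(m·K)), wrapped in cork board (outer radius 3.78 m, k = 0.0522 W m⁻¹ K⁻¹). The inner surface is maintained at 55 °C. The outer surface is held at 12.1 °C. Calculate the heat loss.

Resistance network (inner→outer):
  R_stainless steel = (1/3.39 − 1/3.43)/(4πk) = 0.003440/(4π·17.9) = 1.529×10^-5 K/W
  R_cork board = (1/3.43 − 1/3.78)/(4πk) = 0.02699/(4π·0.0522) = 0.04115 K/W
ΣR = 1.529×10^-5 + 0.04115 = 0.04117 K/W
Q = ΔT/ΣR = (55 °C − 12.1 °C)/0.04117 = 1040 W

Q = 1040 W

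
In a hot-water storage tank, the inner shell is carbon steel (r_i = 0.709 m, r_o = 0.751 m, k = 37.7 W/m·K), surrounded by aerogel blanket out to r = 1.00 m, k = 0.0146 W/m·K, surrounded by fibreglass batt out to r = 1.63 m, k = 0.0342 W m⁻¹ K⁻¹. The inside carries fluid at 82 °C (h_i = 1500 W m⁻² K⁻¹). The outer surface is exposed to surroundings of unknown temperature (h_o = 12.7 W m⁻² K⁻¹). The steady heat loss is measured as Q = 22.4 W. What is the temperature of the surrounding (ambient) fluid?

T_out = 21.3 °C

Series resistances:
  R_conv,in = 1/(4πr²h) = 1/(4π·0.709²·1500) = 1.055×10^-4 K/W
  R_carbon steel = (1/0.709 − 1/0.751)/(4πk) = 0.07888/(4π·37.7) = 1.665×10^-4 K/W
  R_aerogel blanket = (1/0.751 − 1/1.00)/(4πk) = 0.3316/(4π·0.0146) = 1.807 K/W
  R_fibreglass batt = (1/1.00 − 1/1.63)/(4πk) = 0.3865/(4π·0.0342) = 0.8993 K/W
  R_conv,out = 1/(4πr²h) = 1/(4π·1.63²·12.7) = 0.002358 K/W
ΣR = 2.709 K/W
ΔT = Q·ΣR = 22.4 × 2.709 = 60.68 K
Heat flows outward, so T_out = T_in − ΔT = 82 − 60.68 = 21.3 °C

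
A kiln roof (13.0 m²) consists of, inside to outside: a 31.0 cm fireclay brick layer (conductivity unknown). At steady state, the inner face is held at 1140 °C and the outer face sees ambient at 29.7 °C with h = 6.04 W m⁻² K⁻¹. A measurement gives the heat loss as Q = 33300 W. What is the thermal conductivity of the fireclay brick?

k = 1.16 W/m·K

ΣR = ΔT/Q = |1140 − 29.7|/33300 = 0.03334 K/W
Known resistances:
  R_conv,out = 1/(hA) = 1/(6.04·13.0) = 0.01274 K/W
R_fireclay brick = ΣR − ΣR_known = 0.03334 − 0.01274 = 0.02060 K/W
L/(kA) = 0.02060 ⇒ k = 0.310/(0.02060·13.0) = 1.16 W/m·K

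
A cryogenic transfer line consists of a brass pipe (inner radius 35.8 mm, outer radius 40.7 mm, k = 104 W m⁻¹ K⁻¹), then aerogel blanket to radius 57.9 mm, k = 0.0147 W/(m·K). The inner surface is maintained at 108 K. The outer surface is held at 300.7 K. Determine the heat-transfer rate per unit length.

Treat each layer as a resistance in series:
  R'_brass = ln(0.0407/0.0358)/(2πk) = 0.1283/(2π·104) = 1.963×10^-4 m·K/W
  R'_aerogel blanket = ln(0.0579/0.0407)/(2πk) = 0.3525/(2π·0.0147) = 3.816 m·K/W
ΣR = 1.963×10^-4 + 3.816 = 3.816 m·K/W
Q' = ΔT/ΣR = (108 K − 300.7 K)/3.816 = -50.5 W/m
(Negative Q' ⇒ heat flows inward; heat gain = 50.5 W/m.)

Q' = 50.5 W/m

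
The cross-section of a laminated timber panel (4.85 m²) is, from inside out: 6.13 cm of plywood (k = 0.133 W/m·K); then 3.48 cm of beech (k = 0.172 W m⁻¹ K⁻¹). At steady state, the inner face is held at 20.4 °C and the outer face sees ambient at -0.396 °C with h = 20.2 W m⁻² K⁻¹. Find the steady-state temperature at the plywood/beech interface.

Series thermal resistances, inner to outer:
  R_plywood = L/(kA) = 0.0613/(0.133·4.85) = 0.09503 K/W
  R_beech = L/(kA) = 0.0348/(0.172·4.85) = 0.04172 K/W
  R_conv,out = 1/(hA) = 1/(20.2·4.85) = 0.01021 K/W
ΣR = 0.09503 + 0.04172 + 0.01021 = 0.1470 K/W
Q = ΔT/ΣR = (20.4 °C − -0.396 °C)/0.1470 = 141.5 W
From the inner boundary to the plywood/beech interface, ΣR_partial = 0.09503 K/W.
T_interface = T_in − Q·ΣR_partial = 20.4 °C − (141.5)(0.09503) = 6.95 °C

T = 6.95 °C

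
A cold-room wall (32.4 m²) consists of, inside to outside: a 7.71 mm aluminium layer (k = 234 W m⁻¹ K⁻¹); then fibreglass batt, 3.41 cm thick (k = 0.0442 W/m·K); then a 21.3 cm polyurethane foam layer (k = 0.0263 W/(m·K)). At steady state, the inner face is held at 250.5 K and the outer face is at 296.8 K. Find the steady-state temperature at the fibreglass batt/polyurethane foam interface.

T = 254.5 K

Treat each layer as a resistance in series:
  R_aluminium = L/(kA) = 0.00771/(234·32.4) = 1.017×10^-6 K/W
  R_fibreglass batt = L/(kA) = 0.0341/(0.0442·32.4) = 0.02381 K/W
  R_polyurethane foam = L/(kA) = 0.213/(0.0263·32.4) = 0.2500 K/W
ΣR = 1.017×10^-6 + 0.02381 + 0.2500 = 0.2738 K/W
Q = ΔT/ΣR = (250.5 K − 296.8 K)/0.2738 = -169.1 W
From the inner boundary to the fibreglass batt/polyurethane foam interface, ΣR_partial = 0.02381 K/W.
T_interface = T_in − Q·ΣR_partial = 250.5 K − (-169.1)(0.02381) = 254.5 K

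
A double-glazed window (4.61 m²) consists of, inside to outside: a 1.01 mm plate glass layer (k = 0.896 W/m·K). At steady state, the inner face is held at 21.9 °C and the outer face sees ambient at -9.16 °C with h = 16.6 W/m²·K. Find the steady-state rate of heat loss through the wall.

Treat each layer as a resistance in series:
  R_plate glass = L/(kA) = 0.00101/(0.896·4.61) = 2.445×10^-4 K/W
  R_conv,out = 1/(hA) = 1/(16.6·4.61) = 0.01307 K/W
ΣR = 2.445×10^-4 + 0.01307 = 0.01331 K/W
Q = ΔT/ΣR = (21.9 °C − -9.16 °C)/0.01331 = 2330 W

Q = 2330 W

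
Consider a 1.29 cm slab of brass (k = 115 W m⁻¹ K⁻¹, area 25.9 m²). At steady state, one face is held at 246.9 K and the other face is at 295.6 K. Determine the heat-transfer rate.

Q = 11200 kW

Q = kA·ΔT/L = 115 × 25.9 × |246.9 K − 295.6 K| / 0.0129 = 1.12×10^7 W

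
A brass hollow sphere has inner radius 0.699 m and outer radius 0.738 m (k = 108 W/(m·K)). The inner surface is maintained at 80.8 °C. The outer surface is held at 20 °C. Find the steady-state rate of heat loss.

Q = 1090 kW

Q = 4πk·ΔT/(1/r₁ − 1/r₂) = 4π × 108 × 60.8 / (1/0.699 − 1/0.738) = 1.09×10^6 W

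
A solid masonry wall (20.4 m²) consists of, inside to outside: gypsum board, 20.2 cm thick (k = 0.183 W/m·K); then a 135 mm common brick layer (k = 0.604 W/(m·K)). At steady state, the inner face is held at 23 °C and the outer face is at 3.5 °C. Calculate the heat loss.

Treat each layer as a resistance in series:
  R_gypsum board = L/(kA) = 0.202/(0.183·20.4) = 0.05411 K/W
  R_common brick = L/(kA) = 0.135/(0.604·20.4) = 0.01096 K/W
ΣR = 0.05411 + 0.01096 = 0.06507 K/W
Q = ΔT/ΣR = (23 °C − 3.5 °C)/0.06507 = 300 W

Q = 300 W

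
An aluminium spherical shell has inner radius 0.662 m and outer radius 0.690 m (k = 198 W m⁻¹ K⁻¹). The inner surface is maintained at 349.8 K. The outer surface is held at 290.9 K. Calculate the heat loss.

Q = 4πk·ΔT/(1/r₁ − 1/r₂) = 4π × 198 × 58.9 / (1/0.662 − 1/0.690) = 2.39×10^6 W

Q = 2390 kW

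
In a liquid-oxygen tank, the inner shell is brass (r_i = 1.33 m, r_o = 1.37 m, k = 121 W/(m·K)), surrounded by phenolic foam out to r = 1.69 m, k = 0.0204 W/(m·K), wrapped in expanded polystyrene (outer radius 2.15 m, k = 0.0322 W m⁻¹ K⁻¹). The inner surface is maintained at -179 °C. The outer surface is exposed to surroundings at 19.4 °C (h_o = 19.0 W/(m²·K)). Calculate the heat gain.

Resistance network (inner→outer):
  R_brass = (1/1.33 − 1/1.37)/(4πk) = 0.02195/(4π·121) = 1.444×10^-5 K/W
  R_phenolic foam = (1/1.37 − 1/1.69)/(4πk) = 0.1382/(4π·0.0204) = 0.5391 K/W
  R_expanded polystyrene = (1/1.69 − 1/2.15)/(4πk) = 0.1266/(4π·0.0322) = 0.3129 K/W
  R_conv,out = 1/(4πr²h) = 1/(4π·2.15²·19.0) = 9.061×10^-4 K/W
ΣR = 1.444×10^-5 + 0.5391 + 0.3129 + 9.061×10^-4 = 0.8529 K/W
Q = ΔT/ΣR = (-179 °C − 19.4 °C)/0.8529 = -233 W
(Negative Q ⇒ heat flows inward; heat gain = 233 W.)

Q = 233 W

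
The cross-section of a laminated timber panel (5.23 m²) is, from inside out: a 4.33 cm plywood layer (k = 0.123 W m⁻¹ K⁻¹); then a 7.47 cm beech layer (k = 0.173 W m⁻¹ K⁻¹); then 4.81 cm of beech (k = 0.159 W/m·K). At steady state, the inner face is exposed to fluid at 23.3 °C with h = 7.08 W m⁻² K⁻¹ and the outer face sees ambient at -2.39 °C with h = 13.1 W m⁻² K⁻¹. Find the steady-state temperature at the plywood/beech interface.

Series thermal resistances, inner to outer:
  R_conv,in = 1/(hA) = 1/(7.08·5.23) = 0.02701 K/W
  R_plywood = L/(kA) = 0.0433/(0.123·5.23) = 0.06731 K/W
  R_beech = L/(kA) = 0.0747/(0.173·5.23) = 0.08256 K/W
  R_beech = L/(kA) = 0.0481/(0.159·5.23) = 0.05784 K/W
  R_conv,out = 1/(hA) = 1/(13.1·5.23) = 0.01460 K/W
ΣR = 0.02701 + 0.06731 + 0.08256 + 0.05784 + 0.01460 = 0.2493 K/W
Q = ΔT/ΣR = (23.3 °C − -2.39 °C)/0.2493 = 103.0 W
From the inner boundary to the plywood/beech interface, ΣR_partial = 0.09432 K/W.
T_interface = T_in − Q·ΣR_partial = 23.3 °C − (103.0)(0.09432) = 13.6 °C

T = 13.6 °C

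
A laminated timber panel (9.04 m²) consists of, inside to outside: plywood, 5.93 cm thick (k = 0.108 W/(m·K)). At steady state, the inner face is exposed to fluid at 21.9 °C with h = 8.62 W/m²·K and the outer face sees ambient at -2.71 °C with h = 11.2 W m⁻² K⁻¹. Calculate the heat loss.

Series thermal resistances, inner to outer:
  R_conv,in = 1/(hA) = 1/(8.62·9.04) = 0.01283 K/W
  R_plywood = L/(kA) = 0.0593/(0.108·9.04) = 0.06074 K/W
  R_conv,out = 1/(hA) = 1/(11.2·9.04) = 0.009877 K/W
ΣR = 0.01283 + 0.06074 + 0.009877 = 0.08345 K/W
Q = ΔT/ΣR = (21.9 °C − -2.71 °C)/0.08345 = 295 W

Q = 295 W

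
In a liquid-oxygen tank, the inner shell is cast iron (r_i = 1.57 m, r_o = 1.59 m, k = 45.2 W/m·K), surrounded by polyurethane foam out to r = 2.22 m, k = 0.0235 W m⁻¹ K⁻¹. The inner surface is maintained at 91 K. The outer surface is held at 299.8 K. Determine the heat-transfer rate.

Series thermal resistances, inner to outer:
  R_cast iron = (1/1.57 − 1/1.59)/(4πk) = 0.008012/(4π·45.2) = 1.411×10^-5 K/W
  R_polyurethane foam = (1/1.59 − 1/2.22)/(4πk) = 0.1785/(4π·0.0235) = 0.6044 K/W
ΣR = 1.411×10^-5 + 0.6044 = 0.6044 K/W
Q = ΔT/ΣR = (91 K − 299.8 K)/0.6044 = -345 W
(Negative Q ⇒ heat flows inward; heat gain = 345 W.)

Q = 345 W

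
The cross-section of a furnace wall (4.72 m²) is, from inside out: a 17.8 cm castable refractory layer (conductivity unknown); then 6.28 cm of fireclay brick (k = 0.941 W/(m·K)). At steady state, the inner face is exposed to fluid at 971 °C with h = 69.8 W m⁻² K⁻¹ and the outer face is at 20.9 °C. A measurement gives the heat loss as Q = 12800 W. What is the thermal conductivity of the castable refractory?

ΣR = ΔT/Q = |971 − 20.9|/12800 = 0.07423 K/W
Known resistances:
  R_conv,in = 1/(hA) = 1/(69.8·4.72) = 0.003035 K/W
  R_fireclay brick = L/(kA) = 0.0628/(0.941·4.72) = 0.01414 K/W
R_castable refractory = ΣR − ΣR_known = 0.07423 − 0.01717 = 0.05706 K/W
L/(kA) = 0.05706 ⇒ k = 0.178/(0.05706·4.72) = 0.661 W/m·K

k = 0.661 W/m·K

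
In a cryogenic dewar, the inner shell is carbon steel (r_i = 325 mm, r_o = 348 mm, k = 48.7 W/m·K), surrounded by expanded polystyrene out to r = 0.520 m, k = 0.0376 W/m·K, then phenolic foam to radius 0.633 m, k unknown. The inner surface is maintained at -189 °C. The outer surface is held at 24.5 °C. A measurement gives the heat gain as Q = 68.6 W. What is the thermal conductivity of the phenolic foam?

ΣR = ΔT/Q = |-189 − 24.5|/68.6 = 3.112 K/W
Known resistances:
  R_carbon steel = (1/0.325 − 1/0.348)/(4πk) = 0.2034/(4π·48.7) = 3.323×10^-4 K/W
  R_expanded polystyrene = (1/0.348 − 1/0.520)/(4πk) = 0.9505/(4π·0.0376) = 2.012 K/W
R_phenolic foam = ΣR − ΣR_known = 3.112 − 2.012 = 1.100 K/W
(1/r₁−1/r₂)/(4πk) = 1.100 ⇒ k = 0.3433/(4π·1.100) = 0.0248 W/m·K

k = 0.0248 W/m·K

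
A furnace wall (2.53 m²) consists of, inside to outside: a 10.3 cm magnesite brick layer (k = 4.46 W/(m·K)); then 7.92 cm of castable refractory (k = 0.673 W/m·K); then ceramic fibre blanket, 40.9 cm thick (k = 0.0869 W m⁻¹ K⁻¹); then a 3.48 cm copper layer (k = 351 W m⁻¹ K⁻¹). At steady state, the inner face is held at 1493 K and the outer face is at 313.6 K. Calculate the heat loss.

Q = 616 W

Resistance network (inner→outer):
  R_magnesite brick = L/(kA) = 0.103/(4.46·2.53) = 0.009128 K/W
  R_castable refractory = L/(kA) = 0.0792/(0.673·2.53) = 0.04651 K/W
  R_ceramic fibre blanket = L/(kA) = 0.409/(0.0869·2.53) = 1.860 K/W
  R_copper = L/(kA) = 0.0348/(351·2.53) = 3.919×10^-5 K/W
ΣR = 0.009128 + 0.04651 + 1.860 + 3.919×10^-5 = 1.916 K/W
Q = ΔT/ΣR = (1493 K − 313.6 K)/1.916 = 616 W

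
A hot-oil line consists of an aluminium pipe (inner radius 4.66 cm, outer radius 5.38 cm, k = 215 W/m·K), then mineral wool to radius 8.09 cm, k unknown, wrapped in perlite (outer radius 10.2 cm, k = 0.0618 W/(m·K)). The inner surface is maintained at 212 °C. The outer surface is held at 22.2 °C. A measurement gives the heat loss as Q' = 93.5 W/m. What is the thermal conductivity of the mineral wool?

k = 0.0453 W/m·K

ΣR = ΔT/Q' = |212 − 22.2|/93.5 = 2.030 m·K/W
Known resistances:
  R'_aluminium = ln(0.0538/0.0466)/(2πk) = 0.1437/(2π·215) = 1.064×10^-4 m·K/W
  R'_perlite = ln(0.102/0.0809)/(2πk) = 0.2318/(2π·0.0618) = 0.5969 m·K/W
R_mineral wool = ΣR − ΣR_known = 2.030 − 0.5970 = 1.433 m·K/W
ln(r₂/r₁)/(2πk) = 1.433 ⇒ k = 0.4079/(2π·1.433) = 0.0453 W/m·K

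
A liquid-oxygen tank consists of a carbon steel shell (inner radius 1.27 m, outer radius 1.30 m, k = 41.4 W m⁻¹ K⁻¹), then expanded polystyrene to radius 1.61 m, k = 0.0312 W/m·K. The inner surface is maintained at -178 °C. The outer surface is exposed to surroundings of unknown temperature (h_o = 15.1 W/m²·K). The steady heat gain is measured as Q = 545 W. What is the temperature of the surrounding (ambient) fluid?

Series resistances:
  R_carbon steel = (1/1.27 − 1/1.30)/(4πk) = 0.01817/(4π·41.4) = 3.493×10^-5 K/W
  R_expanded polystyrene = (1/1.30 − 1/1.61)/(4πk) = 0.1481/(4π·0.0312) = 0.3778 K/W
  R_conv,out = 1/(4πr²h) = 1/(4π·1.61²·15.1) = 0.002033 K/W
ΣR = 0.3798 K/W
ΔT = Q·ΣR = 545 × 0.3798 = 207.0 K
Heat flows inward, so T_out = T_in + ΔT = -178 + 207.0 = 29.0 °C

T_out = 29.0 °C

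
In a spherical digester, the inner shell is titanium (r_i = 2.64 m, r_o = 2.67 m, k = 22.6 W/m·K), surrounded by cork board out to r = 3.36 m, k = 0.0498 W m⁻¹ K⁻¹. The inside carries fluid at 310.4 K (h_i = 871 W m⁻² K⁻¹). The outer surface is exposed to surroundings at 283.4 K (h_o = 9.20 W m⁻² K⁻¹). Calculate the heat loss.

Series thermal resistances, inner to outer:
  R_conv,in = 1/(4πr²h) = 1/(4π·2.64²·871) = 1.311×10^-5 K/W
  R_titanium = (1/2.64 − 1/2.67)/(4πk) = 0.004256/(4π·22.6) = 1.499×10^-5 K/W
  R_cork board = (1/2.67 − 1/3.36)/(4πk) = 0.07691/(4π·0.0498) = 0.1229 K/W
  R_conv,out = 1/(4πr²h) = 1/(4π·3.36²·9.20) = 7.662×10^-4 K/W
ΣR = 1.311×10^-5 + 1.499×10^-5 + 0.1229 + 7.662×10^-4 = 0.1237 K/W
Q = ΔT/ΣR = (310.4 K − 283.4 K)/0.1237 = 218 W

Q = 218 W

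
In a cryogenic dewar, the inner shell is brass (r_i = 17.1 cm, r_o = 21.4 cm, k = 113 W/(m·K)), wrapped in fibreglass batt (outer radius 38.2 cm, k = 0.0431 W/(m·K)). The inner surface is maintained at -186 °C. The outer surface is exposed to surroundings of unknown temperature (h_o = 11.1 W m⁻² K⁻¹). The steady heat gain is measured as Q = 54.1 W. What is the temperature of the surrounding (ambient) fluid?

T_out = 22.0 °C

Sum the resistances:
  R_brass = (1/0.171 − 1/0.214)/(4πk) = 1.175/(4π·113) = 8.275×10^-4 K/W
  R_fibreglass batt = (1/0.214 − 1/0.382)/(4πk) = 2.055/(4π·0.0431) = 3.794 K/W
  R_conv,out = 1/(4πr²h) = 1/(4π·0.382²·11.1) = 0.04913 K/W
ΣR = 3.844 K/W
ΔT = Q·ΣR = 54.1 × 3.844 = 208.0 K
Heat flows inward, so T_out = T_in + ΔT = -186 + 208.0 = 22.0 °C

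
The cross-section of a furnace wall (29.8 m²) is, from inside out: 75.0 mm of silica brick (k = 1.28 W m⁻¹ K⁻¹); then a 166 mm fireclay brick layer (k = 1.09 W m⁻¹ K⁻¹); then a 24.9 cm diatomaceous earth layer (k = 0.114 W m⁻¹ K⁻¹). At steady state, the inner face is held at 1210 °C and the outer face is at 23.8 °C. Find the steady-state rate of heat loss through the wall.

Q = 14.8 kW

Series thermal resistances, inner to outer:
  R_silica brick = L/(kA) = 0.0750/(1.28·29.8) = 0.001966 K/W
  R_fireclay brick = L/(kA) = 0.166/(1.09·29.8) = 0.005111 K/W
  R_diatomaceous earth = L/(kA) = 0.249/(0.114·29.8) = 0.07330 K/W
ΣR = 0.001966 + 0.005111 + 0.07330 = 0.08038 K/W
Q = ΔT/ΣR = (1210 °C − 23.8 °C)/0.08038 = 14800 W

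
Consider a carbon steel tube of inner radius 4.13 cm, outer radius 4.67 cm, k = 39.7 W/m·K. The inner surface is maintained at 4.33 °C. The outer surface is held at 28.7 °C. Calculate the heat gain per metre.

Q' = 2πk·ΔT/ln(r₂/r₁) = 2π × 39.7 × 24.37 / ln(0.0467/0.0413) = 49500 W/m

Q' = 49500 W/m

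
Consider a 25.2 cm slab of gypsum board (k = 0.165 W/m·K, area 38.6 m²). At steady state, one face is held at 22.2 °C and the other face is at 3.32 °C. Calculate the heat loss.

Q = kA·ΔT/L = 0.165 × 38.6 × |22.2 °C − 3.32 °C| / 0.252 = 477 W

Q = 477 W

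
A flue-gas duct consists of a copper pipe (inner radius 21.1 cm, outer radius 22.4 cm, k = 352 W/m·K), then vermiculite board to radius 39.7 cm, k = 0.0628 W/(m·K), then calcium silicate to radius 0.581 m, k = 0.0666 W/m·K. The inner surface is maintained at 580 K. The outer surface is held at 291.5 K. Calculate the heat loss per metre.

Resistance network (inner→outer):
  R'_copper = ln(0.224/0.211)/(2πk) = 0.05979/(2π·352) = 2.703×10^-5 m·K/W
  R'_vermiculite board = ln(0.397/0.224)/(2πk) = 0.5723/(2π·0.0628) = 1.450 m·K/W
  R'_calcium silicate = ln(0.581/0.397)/(2πk) = 0.3808/(2π·0.0666) = 0.9100 m·K/W
ΣR = 2.703×10^-5 + 1.450 + 0.9100 = 2.360 m·K/W
Q' = ΔT/ΣR = (580 K − 291.5 K)/2.360 = 122 W/m

Q' = 122 W/m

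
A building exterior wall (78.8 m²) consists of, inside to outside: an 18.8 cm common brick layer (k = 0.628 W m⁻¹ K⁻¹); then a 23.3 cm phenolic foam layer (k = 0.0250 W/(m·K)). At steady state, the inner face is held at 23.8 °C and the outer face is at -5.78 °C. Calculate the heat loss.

Q = 242 W

Series thermal resistances, inner to outer:
  R_common brick = L/(kA) = 0.188/(0.628·78.8) = 0.003799 K/W
  R_phenolic foam = L/(kA) = 0.233/(0.0250·78.8) = 0.1183 K/W
ΣR = 0.003799 + 0.1183 = 0.1221 K/W
Q = ΔT/ΣR = (23.8 °C − -5.78 °C)/0.1221 = 242 W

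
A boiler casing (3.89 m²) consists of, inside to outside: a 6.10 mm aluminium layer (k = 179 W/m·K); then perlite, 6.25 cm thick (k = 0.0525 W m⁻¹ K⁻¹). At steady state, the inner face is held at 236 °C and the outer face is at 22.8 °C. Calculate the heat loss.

Q = 697 W

Series thermal resistances, inner to outer:
  R_aluminium = L/(kA) = 0.00610/(179·3.89) = 8.760×10^-6 K/W
  R_perlite = L/(kA) = 0.0625/(0.0525·3.89) = 0.3060 K/W
ΣR = 8.760×10^-6 + 0.3060 = 0.3060 K/W
Q = ΔT/ΣR = (236 °C − 22.8 °C)/0.3060 = 697 W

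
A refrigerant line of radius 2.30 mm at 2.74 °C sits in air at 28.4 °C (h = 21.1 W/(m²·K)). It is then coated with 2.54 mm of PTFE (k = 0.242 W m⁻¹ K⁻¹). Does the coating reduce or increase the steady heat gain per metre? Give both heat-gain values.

increases: 7.82 → 12.5 W/m

Critical radius for a cylinder: r_cr = k/h = 0.0115 m = 1.15 cm.
Outer radius after coating: r₂ = 0.00230 + 0.00254 = 0.00484 m.
Since r₁ < r_cr and r₂ ≤ r_cr, the coating moves toward the maximum at r_cr — heat gain rises.
Bare: R = 1/(2πr₁h) = 3.280 m·K/W; Q = 25.66/3.280 = 7.82 W/m.
Coated: R = R_cond + R_conv = 2.048 m·K/W; Q = 25.66/2.048 = 12.5 W/m.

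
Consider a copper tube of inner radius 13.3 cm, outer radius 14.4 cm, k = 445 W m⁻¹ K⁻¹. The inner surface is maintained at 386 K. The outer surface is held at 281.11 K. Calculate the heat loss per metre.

Q' = 3690 kW/m

Q' = 2πk·ΔT/ln(r₂/r₁) = 2π × 445 × 104.89 / ln(0.144/0.133) = 3.69×10^6 W/m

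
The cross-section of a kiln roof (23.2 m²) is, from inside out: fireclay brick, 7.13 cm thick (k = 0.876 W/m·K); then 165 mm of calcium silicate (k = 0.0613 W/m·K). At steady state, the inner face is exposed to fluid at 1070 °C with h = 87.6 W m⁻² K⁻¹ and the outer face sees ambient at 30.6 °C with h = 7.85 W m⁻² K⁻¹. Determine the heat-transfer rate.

Series thermal resistances, inner to outer:
  R_conv,in = 1/(hA) = 1/(87.6·23.2) = 4.920×10^-4 K/W
  R_fireclay brick = L/(kA) = 0.0713/(0.876·23.2) = 0.003508 K/W
  R_calcium silicate = L/(kA) = 0.165/(0.0613·23.2) = 0.1160 K/W
  R_conv,out = 1/(hA) = 1/(7.85·23.2) = 0.005491 K/W
ΣR = 4.920×10^-4 + 0.003508 + 0.1160 + 0.005491 = 0.1255 K/W
Q = ΔT/ΣR = (1070 °C − 30.6 °C)/0.1255 = 8280 W

Q = 8280 W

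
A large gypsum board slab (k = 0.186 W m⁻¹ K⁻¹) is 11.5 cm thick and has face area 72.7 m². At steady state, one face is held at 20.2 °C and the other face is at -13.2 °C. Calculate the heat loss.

Q = kA·ΔT/L = 0.186 × 72.7 × |20.2 °C − -13.2 °C| / 0.115 = 3930 W

Q = 3930 W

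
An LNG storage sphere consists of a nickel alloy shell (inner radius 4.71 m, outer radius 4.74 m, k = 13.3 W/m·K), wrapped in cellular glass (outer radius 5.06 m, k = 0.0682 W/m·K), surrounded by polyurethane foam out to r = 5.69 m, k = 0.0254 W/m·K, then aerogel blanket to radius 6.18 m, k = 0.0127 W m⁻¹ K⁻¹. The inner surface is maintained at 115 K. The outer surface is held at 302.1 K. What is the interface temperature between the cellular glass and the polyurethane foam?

T = 132 K

Resistance network (inner→outer):
  R_nickel alloy = (1/4.71 − 1/4.74)/(4πk) = 0.001344/(4π·13.3) = 8.040×10^-6 K/W
  R_cellular glass = (1/4.74 − 1/5.06)/(4πk) = 0.01334/(4π·0.0682) = 0.01557 K/W
  R_polyurethane foam = (1/5.06 − 1/5.69)/(4πk) = 0.02188/(4π·0.0254) = 0.06855 K/W
  R_aerogel blanket = (1/5.69 − 1/6.18)/(4πk) = 0.01393/(4π·0.0127) = 0.08731 K/W
ΣR = 8.040×10^-6 + 0.01557 + 0.06855 + 0.08731 = 0.1714 K/W
Q = ΔT/ΣR = (115 K − 302.1 K)/0.1714 = -1092 W
From the inner boundary to the cellular glass/polyurethane foam interface, ΣR_partial = 0.01558 K/W.
T_interface = T_in − Q·ΣR_partial = 115 K − (-1092)(0.01558) = 132 K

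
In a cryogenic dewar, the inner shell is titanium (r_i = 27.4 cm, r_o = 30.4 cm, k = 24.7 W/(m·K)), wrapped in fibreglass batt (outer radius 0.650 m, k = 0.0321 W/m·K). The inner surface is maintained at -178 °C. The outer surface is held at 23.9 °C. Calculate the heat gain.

Q = 46.5 W

Resistance network (inner→outer):
  R_titanium = (1/0.274 − 1/0.304)/(4πk) = 0.3602/(4π·24.7) = 0.001160 K/W
  R_fibreglass batt = (1/0.304 − 1/0.650)/(4πk) = 1.751/(4π·0.0321) = 4.341 K/W
ΣR = 0.001160 + 4.341 = 4.342 K/W
Q = ΔT/ΣR = (-178 °C − 23.9 °C)/4.342 = -46.5 W
(Negative Q ⇒ heat flows inward; heat gain = 46.5 W.)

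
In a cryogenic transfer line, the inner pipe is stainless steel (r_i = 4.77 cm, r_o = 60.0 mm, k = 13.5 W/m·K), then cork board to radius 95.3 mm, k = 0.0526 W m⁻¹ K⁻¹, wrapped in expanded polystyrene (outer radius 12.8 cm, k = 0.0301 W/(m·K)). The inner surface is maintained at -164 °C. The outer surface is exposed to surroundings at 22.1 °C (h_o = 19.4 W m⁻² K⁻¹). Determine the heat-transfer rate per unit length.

Q' = 61.5 W/m

Treat each layer as a resistance in series:
  R'_stainless steel = ln(0.0600/0.0477)/(2πk) = 0.2294/(2π·13.5) = 0.002705 m·K/W
  R'_cork board = ln(0.0953/0.0600)/(2πk) = 0.4627/(2π·0.0526) = 1.400 m·K/W
  R'_expanded polystyrene = ln(0.128/0.0953)/(2πk) = 0.2950/(2π·0.0301) = 1.560 m·K/W
  R'_conv,out = 1/(2πr h) = 1/(2π·0.128·19.4) = 0.06409 m·K/W
ΣR = 0.002705 + 1.400 + 1.560 + 0.06409 = 3.027 m·K/W
Q' = ΔT/ΣR = (-164 °C − 22.1 °C)/3.027 = -61.5 W/m
(Negative Q' ⇒ heat flows inward; heat gain = 61.5 W/m.)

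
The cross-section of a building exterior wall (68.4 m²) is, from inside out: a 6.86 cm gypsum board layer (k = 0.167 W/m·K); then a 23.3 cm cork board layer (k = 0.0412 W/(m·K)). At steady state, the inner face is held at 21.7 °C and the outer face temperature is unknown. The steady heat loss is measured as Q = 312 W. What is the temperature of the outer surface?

T_out = -5.97 °C

Sum the resistances:
  R_gypsum board = L/(kA) = 0.0686/(0.167·68.4) = 0.006006 K/W
  R_cork board = L/(kA) = 0.233/(0.0412·68.4) = 0.08268 K/W
ΣR = 0.08869 K/W
ΔT = Q·ΣR = 312 × 0.08869 = 27.67 K
Heat flows outward, so T_out = T_in − ΔT = 21.7 − 27.67 = -5.97 °C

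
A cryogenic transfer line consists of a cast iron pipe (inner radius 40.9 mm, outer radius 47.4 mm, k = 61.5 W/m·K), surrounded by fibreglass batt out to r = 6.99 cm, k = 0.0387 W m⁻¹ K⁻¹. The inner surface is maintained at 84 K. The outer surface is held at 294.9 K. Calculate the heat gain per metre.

Q' = 132 W/m

Resistance network (inner→outer):
  R'_cast iron = ln(0.0474/0.0409)/(2πk) = 0.1475/(2π·61.5) = 3.817×10^-4 m·K/W
  R'_fibreglass batt = ln(0.0699/0.0474)/(2πk) = 0.3884/(2π·0.0387) = 1.597 m·K/W
ΣR = 3.817×10^-4 + 1.597 = 1.597 m·K/W
Q' = ΔT/ΣR = (84 K − 294.9 K)/1.597 = -132 W/m
(Negative Q' ⇒ heat flows inward; heat gain = 132 W/m.)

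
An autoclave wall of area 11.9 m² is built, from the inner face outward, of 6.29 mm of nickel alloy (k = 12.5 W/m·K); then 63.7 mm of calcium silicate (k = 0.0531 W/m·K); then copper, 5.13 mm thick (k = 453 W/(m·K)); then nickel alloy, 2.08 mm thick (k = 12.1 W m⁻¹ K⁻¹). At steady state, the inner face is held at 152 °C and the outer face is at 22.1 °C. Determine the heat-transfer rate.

Series thermal resistances, inner to outer:
  R_nickel alloy = L/(kA) = 0.00629/(12.5·11.9) = 4.229×10^-5 K/W
  R_calcium silicate = L/(kA) = 0.0637/(0.0531·11.9) = 0.1008 K/W
  R_copper = L/(kA) = 0.00513/(453·11.9) = 9.516×10^-7 K/W
  R_nickel alloy = L/(kA) = 0.00208/(12.1·11.9) = 1.445×10^-5 K/W
ΣR = 4.229×10^-5 + 0.1008 + 9.516×10^-7 + 1.445×10^-5 = 0.1009 K/W
Q = ΔT/ΣR = (152 °C − 22.1 °C)/0.1009 = 1290 W

Q = 1290 W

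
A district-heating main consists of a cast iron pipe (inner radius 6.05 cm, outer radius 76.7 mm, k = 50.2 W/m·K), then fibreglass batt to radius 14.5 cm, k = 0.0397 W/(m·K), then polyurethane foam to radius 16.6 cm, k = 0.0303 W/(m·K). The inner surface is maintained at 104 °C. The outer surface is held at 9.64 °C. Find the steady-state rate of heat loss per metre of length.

Q' = 28.9 W/m

Treat each layer as a resistance in series:
  R'_cast iron = ln(0.0767/0.0605)/(2πk) = 0.2373/(2π·50.2) = 7.522×10^-4 m·K/W
  R'_fibreglass batt = ln(0.145/0.0767)/(2πk) = 0.6368/(2π·0.0397) = 2.553 m·K/W
  R'_polyurethane foam = ln(0.166/0.145)/(2πk) = 0.1353/(2π·0.0303) = 0.7104 m·K/W
ΣR = 7.522×10^-4 + 2.553 + 0.7104 = 3.264 m·K/W
Q' = ΔT/ΣR = (104 °C − 9.64 °C)/3.264 = 28.9 W/m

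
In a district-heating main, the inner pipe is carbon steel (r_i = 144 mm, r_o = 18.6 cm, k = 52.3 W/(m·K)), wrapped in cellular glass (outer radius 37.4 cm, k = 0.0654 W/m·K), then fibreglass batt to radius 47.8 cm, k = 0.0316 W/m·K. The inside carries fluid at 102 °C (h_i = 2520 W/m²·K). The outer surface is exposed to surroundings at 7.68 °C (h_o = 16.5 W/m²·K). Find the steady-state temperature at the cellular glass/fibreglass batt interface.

Treat each layer as a resistance in series:
  R'_conv,in = 1/(2πr h) = 1/(2π·0.144·2520) = 4.386×10^-4 m·K/W
  R'_carbon steel = ln(0.186/0.144)/(2πk) = 0.2559/(2π·52.3) = 7.788×10^-4 m·K/W
  R'_cellular glass = ln(0.374/0.186)/(2πk) = 0.6985/(2π·0.0654) = 1.700 m·K/W
  R'_fibreglass batt = ln(0.478/0.374)/(2πk) = 0.2454/(2π·0.0316) = 1.236 m·K/W
  R'_conv,out = 1/(2πr h) = 1/(2π·0.478·16.5) = 0.02018 m·K/W
ΣR = 4.386×10^-4 + 7.788×10^-4 + 1.700 + 1.236 + 0.02018 = 2.957 m·K/W
Q' = ΔT/ΣR = (102 °C − 7.68 °C)/2.957 = 31.90 W/m
From the inner boundary to the cellular glass/fibreglass batt interface, ΣR_partial = 1.701 m·K/W.
T_interface = T_in − Q'·ΣR_partial = 102 °C − (31.90)(1.701) = 47.7 °C

T = 47.7 °C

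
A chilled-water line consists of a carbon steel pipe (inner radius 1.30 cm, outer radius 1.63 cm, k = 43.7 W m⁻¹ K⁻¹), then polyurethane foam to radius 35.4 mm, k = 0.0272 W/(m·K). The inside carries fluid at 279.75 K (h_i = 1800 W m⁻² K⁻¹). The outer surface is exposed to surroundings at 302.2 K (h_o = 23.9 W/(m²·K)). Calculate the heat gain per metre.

Q' = 4.74 W/m

Treat each layer as a resistance in series:
  R'_conv,in = 1/(2πr h) = 1/(2π·0.0130·1800) = 0.006801 m·K/W
  R'_carbon steel = ln(0.0163/0.0130)/(2πk) = 0.2262/(2π·43.7) = 8.239×10^-4 m·K/W
  R'_polyurethane foam = ln(0.0354/0.0163)/(2πk) = 0.7755/(2π·0.0272) = 4.538 m·K/W
  R'_conv,out = 1/(2πr h) = 1/(2π·0.0354·23.9) = 0.1881 m·K/W
ΣR = 0.006801 + 8.239×10^-4 + 4.538 + 0.1881 = 4.734 m·K/W
Q' = ΔT/ΣR = (279.75 K − 302.2 K)/4.734 = -4.74 W/m
(Negative Q' ⇒ heat flows inward; heat gain = 4.74 W/m.)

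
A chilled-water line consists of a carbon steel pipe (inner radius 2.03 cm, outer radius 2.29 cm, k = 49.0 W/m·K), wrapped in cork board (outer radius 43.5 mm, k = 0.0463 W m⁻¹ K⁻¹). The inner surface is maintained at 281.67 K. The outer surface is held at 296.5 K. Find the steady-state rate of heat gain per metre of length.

Resistance network (inner→outer):
  R'_carbon steel = ln(0.0229/0.0203)/(2πk) = 0.1205/(2π·49.0) = 3.914×10^-4 m·K/W
  R'_cork board = ln(0.0435/0.0229)/(2πk) = 0.6416/(2π·0.0463) = 2.206 m·K/W
ΣR = 3.914×10^-4 + 2.206 = 2.206 m·K/W
Q' = ΔT/ΣR = (281.67 K − 296.5 K)/2.206 = -6.72 W/m
(Negative Q' ⇒ heat flows inward; heat gain = 6.72 W/m.)

Q' = 6.72 W/m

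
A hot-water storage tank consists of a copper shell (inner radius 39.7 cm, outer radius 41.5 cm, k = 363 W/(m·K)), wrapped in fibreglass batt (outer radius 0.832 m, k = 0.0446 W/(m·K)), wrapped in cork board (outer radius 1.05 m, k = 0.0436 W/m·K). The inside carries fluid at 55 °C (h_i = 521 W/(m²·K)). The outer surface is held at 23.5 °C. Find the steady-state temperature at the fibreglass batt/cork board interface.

Resistance network (inner→outer):
  R_conv,in = 1/(4πr²h) = 1/(4π·0.397²·521) = 9.691×10^-4 K/W
  R_copper = (1/0.397 − 1/0.415)/(4πk) = 0.1093/(4π·363) = 2.395×10^-5 K/W
  R_fibreglass batt = (1/0.415 − 1/0.832)/(4πk) = 1.208/(4π·0.0446) = 2.155 K/W
  R_cork board = (1/0.832 − 1/1.05)/(4πk) = 0.2495/(4π·0.0436) = 0.4555 K/W
ΣR = 9.691×10^-4 + 2.395×10^-5 + 2.155 + 0.4555 = 2.611 K/W
Q = ΔT/ΣR = (55 °C − 23.5 °C)/2.611 = 12.06 W
From the inner boundary to the fibreglass batt/cork board interface, ΣR_partial = 2.156 K/W.
T_interface = T_in − Q·ΣR_partial = 55 °C − (12.06)(2.156) = 29.0 °C

T = 29.0 °C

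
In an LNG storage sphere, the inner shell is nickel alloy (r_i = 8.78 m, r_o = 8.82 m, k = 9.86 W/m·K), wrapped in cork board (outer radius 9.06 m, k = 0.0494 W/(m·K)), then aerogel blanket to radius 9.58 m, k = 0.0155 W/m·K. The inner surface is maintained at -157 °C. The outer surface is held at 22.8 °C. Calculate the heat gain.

Series thermal resistances, inner to outer:
  R_nickel alloy = (1/8.78 − 1/8.82)/(4πk) = 5.165×10^-4/(4π·9.86) = 4.169×10^-6 K/W
  R_cork board = (1/8.82 − 1/9.06)/(4πk) = 0.003003/(4π·0.0494) = 0.004838 K/W
  R_aerogel blanket = (1/9.06 − 1/9.58)/(4πk) = 0.005991/(4π·0.0155) = 0.03076 K/W
ΣR = 4.169×10^-6 + 0.004838 + 0.03076 = 0.03560 K/W
Q = ΔT/ΣR = (-157 °C − 22.8 °C)/0.03560 = -5050 W
(Negative Q ⇒ heat flows inward; heat gain = 5050 W.)

Q = 5050 W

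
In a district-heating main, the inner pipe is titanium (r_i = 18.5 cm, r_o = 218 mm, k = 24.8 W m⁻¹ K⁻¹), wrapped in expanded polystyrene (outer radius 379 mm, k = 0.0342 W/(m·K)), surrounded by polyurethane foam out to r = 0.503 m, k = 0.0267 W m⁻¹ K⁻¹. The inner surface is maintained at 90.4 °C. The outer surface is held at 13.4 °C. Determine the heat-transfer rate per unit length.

Q' = 18.1 W/m

Resistance network (inner→outer):
  R'_titanium = ln(0.218/0.185)/(2πk) = 0.1641/(2π·24.8) = 0.001053 m·K/W
  R'_expanded polystyrene = ln(0.379/0.218)/(2πk) = 0.5530/(2π·0.0342) = 2.574 m·K/W
  R'_polyurethane foam = ln(0.503/0.379)/(2πk) = 0.2831/(2π·0.0267) = 1.687 m·K/W
ΣR = 0.001053 + 2.574 + 1.687 = 4.262 m·K/W
Q' = ΔT/ΣR = (90.4 °C − 13.4 °C)/4.262 = 18.1 W/m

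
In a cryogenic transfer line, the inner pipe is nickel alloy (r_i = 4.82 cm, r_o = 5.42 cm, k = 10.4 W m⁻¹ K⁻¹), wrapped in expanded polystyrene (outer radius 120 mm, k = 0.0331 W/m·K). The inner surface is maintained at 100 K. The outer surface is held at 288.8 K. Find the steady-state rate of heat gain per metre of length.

Resistance network (inner→outer):
  R'_nickel alloy = ln(0.0542/0.0482)/(2πk) = 0.1173/(2π·10.4) = 0.001795 m·K/W
  R'_expanded polystyrene = ln(0.120/0.0542)/(2πk) = 0.7948/(2π·0.0331) = 3.822 m·K/W
ΣR = 0.001795 + 3.822 = 3.824 m·K/W
Q' = ΔT/ΣR = (100 K − 288.8 K)/3.824 = -49.4 W/m
(Negative Q' ⇒ heat flows inward; heat gain = 49.4 W/m.)

Q' = 49.4 W/m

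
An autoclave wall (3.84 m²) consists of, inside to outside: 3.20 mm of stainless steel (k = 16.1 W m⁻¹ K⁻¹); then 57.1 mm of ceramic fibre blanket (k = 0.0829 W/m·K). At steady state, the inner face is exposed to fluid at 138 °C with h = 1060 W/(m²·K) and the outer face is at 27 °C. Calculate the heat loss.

Series thermal resistances, inner to outer:
  R_conv,in = 1/(hA) = 1/(1060·3.84) = 2.457×10^-4 K/W
  R_stainless steel = L/(kA) = 0.00320/(16.1·3.84) = 5.176×10^-5 K/W
  R_ceramic fibre blanket = L/(kA) = 0.0571/(0.0829·3.84) = 0.1794 K/W
ΣR = 2.457×10^-4 + 5.176×10^-5 + 0.1794 = 0.1797 K/W
Q = ΔT/ΣR = (138 °C − 27 °C)/0.1797 = 618 W

Q = 618 W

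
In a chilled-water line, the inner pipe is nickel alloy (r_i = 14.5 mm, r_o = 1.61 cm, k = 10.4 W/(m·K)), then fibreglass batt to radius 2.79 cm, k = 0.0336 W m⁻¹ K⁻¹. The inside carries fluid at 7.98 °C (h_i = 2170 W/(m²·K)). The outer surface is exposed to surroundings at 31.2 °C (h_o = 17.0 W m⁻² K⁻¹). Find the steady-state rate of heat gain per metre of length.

Q' = 7.88 W/m

Treat each layer as a resistance in series:
  R'_conv,in = 1/(2πr h) = 1/(2π·0.0145·2170) = 0.005058 m·K/W
  R'_nickel alloy = ln(0.0161/0.0145)/(2πk) = 0.1047/(2π·10.4) = 0.001602 m·K/W
  R'_fibreglass batt = ln(0.0279/0.0161)/(2πk) = 0.5498/(2π·0.0336) = 2.604 m·K/W
  R'_conv,out = 1/(2πr h) = 1/(2π·0.0279·17.0) = 0.3356 m·K/W
ΣR = 0.005058 + 0.001602 + 2.604 + 0.3356 = 2.946 m·K/W
Q' = ΔT/ΣR = (7.98 °C − 31.2 °C)/2.946 = -7.88 W/m
(Negative Q' ⇒ heat flows inward; heat gain = 7.88 W/m.)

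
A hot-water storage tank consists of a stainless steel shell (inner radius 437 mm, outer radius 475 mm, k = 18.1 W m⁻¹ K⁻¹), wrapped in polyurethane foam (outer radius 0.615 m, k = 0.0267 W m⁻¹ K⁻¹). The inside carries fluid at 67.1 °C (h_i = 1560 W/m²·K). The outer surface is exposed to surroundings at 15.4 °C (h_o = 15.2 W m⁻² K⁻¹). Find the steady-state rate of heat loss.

Q = 35.8 W

Series thermal resistances, inner to outer:
  R_conv,in = 1/(4πr²h) = 1/(4π·0.437²·1560) = 2.671×10^-4 K/W
  R_stainless steel = (1/0.437 − 1/0.475)/(4πk) = 0.1831/(4π·18.1) = 8.049×10^-4 K/W
  R_polyurethane foam = (1/0.475 − 1/0.615)/(4πk) = 0.4792/(4π·0.0267) = 1.428 K/W
  R_conv,out = 1/(4πr²h) = 1/(4π·0.615²·15.2) = 0.01384 K/W
ΣR = 2.671×10^-4 + 8.049×10^-4 + 1.428 + 0.01384 = 1.443 K/W
Q = ΔT/ΣR = (67.1 °C − 15.4 °C)/1.443 = 35.8 W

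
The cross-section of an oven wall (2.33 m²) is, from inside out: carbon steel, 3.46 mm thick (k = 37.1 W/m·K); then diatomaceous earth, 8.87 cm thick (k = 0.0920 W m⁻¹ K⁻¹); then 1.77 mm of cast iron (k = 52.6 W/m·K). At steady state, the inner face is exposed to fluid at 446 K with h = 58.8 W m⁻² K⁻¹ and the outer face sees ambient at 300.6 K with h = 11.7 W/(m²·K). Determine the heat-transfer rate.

Q = 318 W

Treat each layer as a resistance in series:
  R_conv,in = 1/(hA) = 1/(58.8·2.33) = 0.007299 K/W
  R_carbon steel = L/(kA) = 0.00346/(37.1·2.33) = 4.003×10^-5 K/W
  R_diatomaceous earth = L/(kA) = 0.0887/(0.0920·2.33) = 0.4138 K/W
  R_cast iron = L/(kA) = 0.00177/(52.6·2.33) = 1.444×10^-5 K/W
  R_conv,out = 1/(hA) = 1/(11.7·2.33) = 0.03668 K/W
ΣR = 0.007299 + 4.003×10^-5 + 0.4138 + 1.444×10^-5 + 0.03668 = 0.4578 K/W
Q = ΔT/ΣR = (446 K − 300.6 K)/0.4578 = 318 W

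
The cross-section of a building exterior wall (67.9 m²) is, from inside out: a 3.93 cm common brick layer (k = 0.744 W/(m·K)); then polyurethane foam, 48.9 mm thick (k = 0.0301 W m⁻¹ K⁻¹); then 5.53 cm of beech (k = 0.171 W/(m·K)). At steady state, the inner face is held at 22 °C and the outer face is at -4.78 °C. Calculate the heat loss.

Series thermal resistances, inner to outer:
  R_common brick = L/(kA) = 0.0393/(0.744·67.9) = 7.779×10^-4 K/W
  R_polyurethane foam = L/(kA) = 0.0489/(0.0301·67.9) = 0.02393 K/W
  R_beech = L/(kA) = 0.0553/(0.171·67.9) = 0.004763 K/W
ΣR = 7.779×10^-4 + 0.02393 + 0.004763 = 0.02947 K/W
Q = ΔT/ΣR = (22 °C − -4.78 °C)/0.02947 = 909 W

Q = 909 W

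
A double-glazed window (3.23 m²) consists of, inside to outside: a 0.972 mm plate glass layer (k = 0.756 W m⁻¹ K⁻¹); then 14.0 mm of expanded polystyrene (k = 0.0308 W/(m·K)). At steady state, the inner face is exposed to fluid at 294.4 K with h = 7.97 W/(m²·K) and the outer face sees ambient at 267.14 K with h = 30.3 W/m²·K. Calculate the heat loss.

Resistance network (inner→outer):
  R_conv,in = 1/(hA) = 1/(7.97·3.23) = 0.03885 K/W
  R_plate glass = L/(kA) = 9.72×10^-4/(0.756·3.23) = 3.981×10^-4 K/W
  R_expanded polystyrene = L/(kA) = 0.0140/(0.0308·3.23) = 0.1407 K/W
  R_conv,out = 1/(hA) = 1/(30.3·3.23) = 0.01022 K/W
ΣR = 0.03885 + 3.981×10^-4 + 0.1407 + 0.01022 = 0.1902 K/W
Q = ΔT/ΣR = (294.4 K − 267.14 K)/0.1902 = 143 W

Q = 143 W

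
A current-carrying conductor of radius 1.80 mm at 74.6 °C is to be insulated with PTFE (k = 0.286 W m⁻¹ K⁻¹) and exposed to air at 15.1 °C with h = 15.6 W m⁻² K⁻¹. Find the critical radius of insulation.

For a cylinder, r_cr = k_ins/h = 0.286/15.6 = 0.0183 m = 1.83 cm

r_cr = 1.83 cm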